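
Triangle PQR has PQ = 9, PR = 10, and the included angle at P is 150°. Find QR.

By the law of cosines: QR^2 = PQ^2 + PR^2 - 2*PQ*PR*cos(P)
QR^2 = 9^2 + 10^2 - 2*9*10*cos(150°)
QR^2 = 81 + 100 - 180*(-sqrt(3)/2)
QR^2 = 90*sqrt(3) + 181
QR = sqrt(90*sqrt(3) + 181)

sqrt(90*sqrt(3) + 181)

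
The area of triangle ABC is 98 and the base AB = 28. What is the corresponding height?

Rearranging the area formula Area = (1/2) * base * height:
height = 2 * Area / base = 2 * 98 / 28 = 7.

7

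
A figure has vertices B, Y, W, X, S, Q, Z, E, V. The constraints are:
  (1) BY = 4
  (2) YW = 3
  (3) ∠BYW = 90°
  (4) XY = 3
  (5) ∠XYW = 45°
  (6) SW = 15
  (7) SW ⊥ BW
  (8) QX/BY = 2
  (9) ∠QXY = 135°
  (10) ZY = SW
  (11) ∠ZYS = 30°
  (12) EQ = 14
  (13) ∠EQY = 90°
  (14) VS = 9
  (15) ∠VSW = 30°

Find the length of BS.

Step 1: By the law of cosines on triangle BYW: BW² = 4² + 3² − 2·4·3·cos(90°) = 25, so BW = 5.
Step 2: By the law of cosines on triangle BWS: BS² = 5² + 15² − 2·5·15·cos(90°) = 250, so BS = 5·√10.

Therefore, the length of BS = 5·√10.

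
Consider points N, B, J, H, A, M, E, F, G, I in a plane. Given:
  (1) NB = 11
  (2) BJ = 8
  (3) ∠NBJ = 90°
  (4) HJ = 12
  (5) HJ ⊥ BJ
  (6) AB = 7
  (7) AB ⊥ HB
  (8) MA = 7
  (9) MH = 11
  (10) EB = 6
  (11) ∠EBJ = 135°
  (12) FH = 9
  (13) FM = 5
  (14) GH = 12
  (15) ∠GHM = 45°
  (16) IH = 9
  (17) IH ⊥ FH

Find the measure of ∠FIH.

Step 1: By the law of cosines on triangle IHF: IF² = 9² + 9² − 2·9·9·cos(90°) = 162, so IF = 9·√2.
Step 2: By the inverse law of cosines on triangle FIH: cos(∠FIH) = ((9·√2)² + 9² − 9²) / (2·9·√2·9) = 162/229.1 = 0.7071, so ∠FIH = 45°.

Therefore, the measure of angle ∠FIH = 45°.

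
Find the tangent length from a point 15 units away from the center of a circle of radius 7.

tangent = √(d² - r²) = √(15² - 7²) = √(225 - 49) = √176 = 4*sqrt(11)

4*sqrt(11)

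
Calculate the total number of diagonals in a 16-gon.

Each of the 16 vertices connects to 13 non-adjacent vertices via diagonals.
Total connections = 16 × 13 = 208, but each diagonal is counted twice.
Number of diagonals = 208 / 2 = 104.

104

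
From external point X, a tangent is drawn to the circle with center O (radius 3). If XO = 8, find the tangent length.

The tangent, radius, and line from the external point to the center form a right triangle.
The right angle is where the tangent meets the radius.
By the Pythagorean theorem: tangent² + 3² = 8²
tangent² = 64 - 9 = 55
tangent = sqrt(55)

sqrt(55)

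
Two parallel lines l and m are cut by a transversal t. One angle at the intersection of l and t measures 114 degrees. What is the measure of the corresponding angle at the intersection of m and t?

When a transversal crosses parallel lines, angles in the same position at each intersection are called corresponding angles.
These are always equal, so the answer is 114 degrees.

114 degrees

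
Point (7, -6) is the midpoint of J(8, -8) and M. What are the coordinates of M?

Using the midpoint formula: M = ((x1 + x2)/2, (y1 + y2)/2)
We know M = (7, -6) and J = (8, -8)
For x: 7 = (8 + x2)/2, so x2 = 2*7 - 8 = 6
For y: -6 = (-8 + y2)/2, so y2 = 2*-6 - -8 = -4
M = (6, -4)

(6, -4)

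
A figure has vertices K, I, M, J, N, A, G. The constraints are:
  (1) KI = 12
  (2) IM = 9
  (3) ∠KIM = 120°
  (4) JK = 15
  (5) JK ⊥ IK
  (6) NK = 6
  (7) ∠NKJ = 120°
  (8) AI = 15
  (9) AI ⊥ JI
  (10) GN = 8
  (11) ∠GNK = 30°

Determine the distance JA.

Step 1: By the law of cosines on triangle JKI: JI² = 15² + 12² − 2·15·12·cos(90°) = 369, so JI = 3·√41.
Step 2: By the law of cosines on triangle JIA: JA² = (3·√41)² + 15² − 2·3·√41·15·cos(90°) = 594, so JA = 3·√66.

Therefore, the length of JA = 3·√66.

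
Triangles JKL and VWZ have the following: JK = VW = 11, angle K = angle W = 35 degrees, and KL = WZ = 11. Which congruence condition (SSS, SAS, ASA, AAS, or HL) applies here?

The given information matches SAS: Two pairs of corresponding sides and the included angle are equal (Side-Angle-Side).

SAS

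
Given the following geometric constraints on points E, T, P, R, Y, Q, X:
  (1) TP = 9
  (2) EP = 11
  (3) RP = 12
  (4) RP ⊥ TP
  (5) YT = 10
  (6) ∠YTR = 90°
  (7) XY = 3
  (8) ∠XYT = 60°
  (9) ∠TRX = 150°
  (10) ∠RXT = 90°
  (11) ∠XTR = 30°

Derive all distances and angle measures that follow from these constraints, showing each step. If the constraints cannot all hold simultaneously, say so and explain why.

These constraints are not satisfiable: (9), (10) and (11) are the three interior angles of triangle TRX, which must sum to 180°, but 150° + 90° + 30° = 270°. No planar figure meets all of them, so nothing further can be derived.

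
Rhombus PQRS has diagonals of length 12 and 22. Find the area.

Area of a rhombus = (d1 * d2) / 2
Area = (12 * 22) / 2
Area = 264 / 2
Area = 132

132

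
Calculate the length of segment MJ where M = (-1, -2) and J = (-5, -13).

d = sqrt((-4)^2 + (-11)^2) = sqrt(137)

sqrt(137)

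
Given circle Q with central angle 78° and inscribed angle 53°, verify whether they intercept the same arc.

By the inscribed angle theorem, the inscribed angle for a central angle of 78° should be 78° / 2 = 39°.
The given inscribed angle is 53°, which does not equal 39°.
Therefore, no, they do not correspond to the same arc.

No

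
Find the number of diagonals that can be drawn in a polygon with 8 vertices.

The number of diagonals in an n-gon is n(n - 3)/2.
For n = 8: 8(8 - 3)/2 = 8 × 5 / 2 = 20.

20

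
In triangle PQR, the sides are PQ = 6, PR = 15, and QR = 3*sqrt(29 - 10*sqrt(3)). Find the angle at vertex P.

When all three sides of a triangle are known, the law of cosines can be rearranged to find any angle.
cos(C) = (a² + b² - c²) / (2ab) gives cos(P) = sqrt(3)/2.
Taking the inverse cosine: P = 30°.

30°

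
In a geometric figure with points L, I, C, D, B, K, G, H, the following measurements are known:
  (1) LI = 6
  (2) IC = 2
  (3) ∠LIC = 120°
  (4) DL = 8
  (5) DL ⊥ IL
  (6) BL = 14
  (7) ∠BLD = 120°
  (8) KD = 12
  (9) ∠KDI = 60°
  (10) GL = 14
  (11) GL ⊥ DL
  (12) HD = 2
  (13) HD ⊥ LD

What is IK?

Step 1: By the law of cosines on triangle DLI: DI² = 8² + 6² − 2·8·6·cos(90°) = 100, so DI = 10.
Step 2: By the law of cosines on triangle IDK: IK² = 10² + 12² − 2·10·12·cos(60°) = 124, so IK = 2·√31.

Therefore, the length of IK = 2·√31.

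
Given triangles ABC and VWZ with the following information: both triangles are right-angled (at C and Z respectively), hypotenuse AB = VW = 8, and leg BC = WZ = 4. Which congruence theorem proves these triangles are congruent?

Consider the given information: both triangles are right-angled (at C and Z respectively), hypotenuse AB = VW = 8, and leg BC = WZ = 4
This is not SSS or ASA: SSS requires all three pairs of sides, but we don't have that. ASA requires two angles and the side between them.
The correct criterion is HL. The hypotenuse and one leg of two right triangles are equal (Hypotenuse-Leg).

HL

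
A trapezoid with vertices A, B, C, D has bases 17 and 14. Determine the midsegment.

midsegment = (17 + 14) / 2 = 31 / 2 = 31/2

31/2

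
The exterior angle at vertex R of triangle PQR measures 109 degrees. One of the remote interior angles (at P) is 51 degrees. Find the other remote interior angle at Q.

angle Q = 109 - 51 = 58 degrees (exterior angle theorem).

58 degrees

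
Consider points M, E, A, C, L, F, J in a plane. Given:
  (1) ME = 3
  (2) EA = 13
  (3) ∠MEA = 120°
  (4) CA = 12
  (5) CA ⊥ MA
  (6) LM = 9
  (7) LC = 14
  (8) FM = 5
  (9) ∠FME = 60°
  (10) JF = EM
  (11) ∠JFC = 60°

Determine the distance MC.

Step 1: By the law of cosines on triangle AEM: AM² = 13² + 3² − 2·13·3·cos(120°) = 217, so AM ≈ 14.73.
Step 2: By the law of cosines on triangle MAC: MC² = 14.73² + 12² − 2·14.73·12·cos(90°) = 361, so MC = 19.

Therefore, the length of MC = 19.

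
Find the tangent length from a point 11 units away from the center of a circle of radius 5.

Let T be the point of tangency. Then OT ⊥ PT (radius ⊥ tangent).
In right triangle OTP: OP² = OT² + PT²
11² = 5² + PT²
PT² = 96, PT = 4*sqrt(6)

4*sqrt(6)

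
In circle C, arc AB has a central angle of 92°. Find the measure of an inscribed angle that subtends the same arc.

An inscribed angle intercepts an arc from a point on the circle, while the central angle intercepts the same arc from the center.
The inscribed angle is always half the central angle: 92° / 2 = 46°.

46°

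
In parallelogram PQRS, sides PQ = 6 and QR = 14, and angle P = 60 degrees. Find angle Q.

Consecutive angles are supplementary: angle Q = 180 - 60 = 120 degrees.

120 degrees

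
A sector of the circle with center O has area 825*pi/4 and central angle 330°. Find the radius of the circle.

r² = 360 × 825*pi/4 / (π × 330) = 225, so r = 15.

15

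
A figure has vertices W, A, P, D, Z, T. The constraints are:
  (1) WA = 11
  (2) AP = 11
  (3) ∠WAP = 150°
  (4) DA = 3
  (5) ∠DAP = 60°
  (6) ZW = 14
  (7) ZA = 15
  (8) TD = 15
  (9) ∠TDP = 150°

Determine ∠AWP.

Step 1: By the law of cosines on triangle WAP: WP² = 11² + 11² − 2·11·11·cos(150°) = 451.58, so WP ≈ 21.25.
Step 2: By the inverse law of cosines on triangle AWP: cos(∠AWP) = (11² + 21.25² − 11²) / (2·11·21.25) = 451.58/467.51 = 0.9659, so ∠AWP = 15°.

Therefore, the measure of angle ∠AWP = 15°.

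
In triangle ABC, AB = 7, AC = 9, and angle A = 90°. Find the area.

Area = (1/2) * AB * AC * sin(A)
Area = (1/2) * 7 * 9 * sin(90°)
Area = (1/2) * 7 * 9 * 1
Area = 63/2

63/2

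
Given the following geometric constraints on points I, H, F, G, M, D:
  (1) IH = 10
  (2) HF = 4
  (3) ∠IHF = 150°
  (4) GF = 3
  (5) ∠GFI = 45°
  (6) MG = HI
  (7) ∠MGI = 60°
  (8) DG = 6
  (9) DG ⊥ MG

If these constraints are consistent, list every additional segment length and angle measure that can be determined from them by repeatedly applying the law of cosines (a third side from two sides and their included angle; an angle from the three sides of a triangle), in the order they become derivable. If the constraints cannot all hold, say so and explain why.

The constraints are consistent. Derivable facts, in order:
After 1 step:
- IF ≈ 13.61
- MD = 2·√34
After 2 steps:
- IG ≈ 11.68
- ∠DMG = 30.96°
- ∠FIH = 8.45°
- ∠GDM = 59.04°
- ∠HFI = 21.55°
After 3 steps:
- IM ≈ 10.94
- ∠FGI = 124.54°
- ∠FIG = 10.46°
After 4 steps:
- ∠GIM = 52.34°
- ∠GMI = 67.66°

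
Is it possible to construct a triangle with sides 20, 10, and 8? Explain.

Check the triangle inequality: 10 + 8 = 18 ≤ 20.
Since the sum of two sides does not exceed the third, no triangle can be formed.

No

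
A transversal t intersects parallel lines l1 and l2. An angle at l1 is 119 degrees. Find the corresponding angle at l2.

Corresponding angles are equal: 119 degrees.

119 degrees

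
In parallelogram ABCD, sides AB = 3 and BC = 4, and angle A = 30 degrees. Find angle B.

In a parallelogram, consecutive angles are supplementary (sum to 180°).
angle B = 180 - angle A
angle B = 180 - 30
angle B = 150 degrees

150 degrees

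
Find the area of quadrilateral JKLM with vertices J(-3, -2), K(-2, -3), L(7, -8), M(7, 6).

Shoelace: sum of cross terms = 144, Area = (1/2)|144| = 72

72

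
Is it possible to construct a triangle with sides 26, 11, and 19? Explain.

Sort the sides: 11, 19, 26.
It suffices to check that the sum of the two smallest exceeds the largest:
11 + 19 = 30 > 26. ✓
Yes, a valid triangle can be formed.

Yes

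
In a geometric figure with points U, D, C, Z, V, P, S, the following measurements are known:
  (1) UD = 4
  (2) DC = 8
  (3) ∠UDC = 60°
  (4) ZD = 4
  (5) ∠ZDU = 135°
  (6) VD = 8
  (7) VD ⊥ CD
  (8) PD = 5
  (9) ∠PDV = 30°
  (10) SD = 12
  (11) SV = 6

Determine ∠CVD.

Step 1: By the law of cosines on triangle VDC: VC² = 8² + 8² − 2·8·8·cos(90°) = 128, so VC = 8·√2.
Step 2: By the inverse law of cosines on triangle CVD: cos(∠CVD) = ((8·√2)² + 8² − 8²) / (2·8·√2·8) = 128/181.02 = 0.7071, so ∠CVD = 45°.

Therefore, the measure of angle ∠CVD = 45°.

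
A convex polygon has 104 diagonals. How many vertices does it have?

Using d = n(n - 3)/2, we solve 104 = n(n - 3)/2.
So n(n - 3) = 208.
Testing n = 16: 16 * 13 = 208 = 208. Correct.
The polygon has 16 sides.

16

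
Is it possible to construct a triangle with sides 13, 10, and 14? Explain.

Sort the sides: 10, 13, 14.
It suffices to check that the sum of the two smallest exceeds the largest:
10 + 13 = 23 > 14. ✓
Yes, a valid triangle can be formed.

Yes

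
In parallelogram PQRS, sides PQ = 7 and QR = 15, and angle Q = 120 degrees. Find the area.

Area = 7 * 15 * sin(120°) = 105 * sqrt(3)/2 = 105*sqrt(3)/2

105*sqrt(3)/2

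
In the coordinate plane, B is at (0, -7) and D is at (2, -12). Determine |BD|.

The horizontal distance is |2 - 0| = 2 and the vertical distance is |-12 - -7| = 5.
By the Pythagorean theorem, d = sqrt(2^2 + 5^2) = sqrt(29).

sqrt(29)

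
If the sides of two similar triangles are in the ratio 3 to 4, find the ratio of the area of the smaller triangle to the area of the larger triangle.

The ratio of areas of similar triangles equals the square of the side ratio.
Side ratio = 3:4
Area ratio = (3/4)^2 = 9/16 = 9:16

9:16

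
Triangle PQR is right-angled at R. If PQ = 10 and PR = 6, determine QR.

Rearranging the Pythagorean theorem to solve for the unknown leg:
leg^2 = hypotenuse^2 - known_leg^2 = 100 - 36 = 64
leg = sqrt(64) = 8.

8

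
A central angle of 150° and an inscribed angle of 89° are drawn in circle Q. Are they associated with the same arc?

By the inscribed angle theorem, the inscribed angle for a central angle of 150° should be 150° / 2 = 75°.
The given inscribed angle is 89°, which does not equal 75°.
Therefore, no, they do not correspond to the same arc.

No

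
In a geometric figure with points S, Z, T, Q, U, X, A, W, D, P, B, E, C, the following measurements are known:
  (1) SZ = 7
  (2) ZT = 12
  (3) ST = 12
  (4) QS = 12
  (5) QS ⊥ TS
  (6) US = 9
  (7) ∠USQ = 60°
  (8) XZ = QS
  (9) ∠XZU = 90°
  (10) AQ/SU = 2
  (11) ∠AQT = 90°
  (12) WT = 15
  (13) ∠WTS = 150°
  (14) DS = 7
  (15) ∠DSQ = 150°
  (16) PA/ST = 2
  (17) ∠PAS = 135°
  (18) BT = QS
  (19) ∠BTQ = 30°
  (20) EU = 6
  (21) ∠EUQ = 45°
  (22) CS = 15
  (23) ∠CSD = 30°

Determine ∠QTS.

Step 1: By the law of cosines on triangle TSQ: TQ² = 12² + 12² − 2·12·12·cos(90°) = 288, so TQ = 12·√2.
Step 2: By the inverse law of cosines on triangle QTS: cos(∠QTS) = ((12·√2)² + 12² − 12²) / (2·12·√2·12) = 288/407.29 = 0.7071, so ∠QTS = 45°.

Therefore, the measure of angle ∠QTS = 45°.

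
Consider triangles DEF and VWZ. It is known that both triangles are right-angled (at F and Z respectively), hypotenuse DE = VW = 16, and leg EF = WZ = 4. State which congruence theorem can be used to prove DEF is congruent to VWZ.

The given information matches HL: The hypotenuse and one leg of two right triangles are equal (Hypotenuse-Leg).

HL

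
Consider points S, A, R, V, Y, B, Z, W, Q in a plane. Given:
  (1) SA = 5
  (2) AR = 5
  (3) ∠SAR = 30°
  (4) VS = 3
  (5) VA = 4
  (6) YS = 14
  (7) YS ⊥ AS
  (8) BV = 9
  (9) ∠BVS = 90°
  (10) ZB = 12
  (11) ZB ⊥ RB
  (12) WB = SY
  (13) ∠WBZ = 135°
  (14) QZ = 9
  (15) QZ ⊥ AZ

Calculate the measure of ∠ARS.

Step 1: By the law of cosines on triangle RAS: RS² = 5² + 5² − 2·5·5·cos(30°) = 6.7, so RS ≈ 2.59.
Step 2: By the inverse law of cosines on triangle ARS: cos(∠ARS) = (5² + 2.59² − 5²) / (2·5·2.59) = 6.7/25.88 = 0.2588, so ∠ARS = 75°.

Therefore, the measure of angle ∠ARS = 75°.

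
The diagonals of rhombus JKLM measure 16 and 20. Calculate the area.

Area = (16 * 20) / 2 = 320 / 2 = 160

160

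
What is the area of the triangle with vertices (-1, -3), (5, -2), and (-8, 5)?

Shoelace: Area = (1/2)|-1(-2-5) + 5(5--3) + -8(-3--2)| = (1/2)(55) = 55/2

55/2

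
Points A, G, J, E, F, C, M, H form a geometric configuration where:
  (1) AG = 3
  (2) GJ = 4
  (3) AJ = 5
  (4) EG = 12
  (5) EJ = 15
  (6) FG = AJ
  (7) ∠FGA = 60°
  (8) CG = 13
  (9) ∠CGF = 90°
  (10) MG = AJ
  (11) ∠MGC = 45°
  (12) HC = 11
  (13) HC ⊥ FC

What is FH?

From the given relations: FG = AJ = 5.
Step 1: By the law of cosines on triangle FGC: FC² = 5² + 13² − 2·5·13·cos(90°) = 194, so FC = √194.
Step 2: By the law of cosines on triangle FCH: FH² = √194² + 11² − 2·√194·11·cos(90°) = 315, so FH = 3·√35.

Therefore, the length of FH = 3·√35.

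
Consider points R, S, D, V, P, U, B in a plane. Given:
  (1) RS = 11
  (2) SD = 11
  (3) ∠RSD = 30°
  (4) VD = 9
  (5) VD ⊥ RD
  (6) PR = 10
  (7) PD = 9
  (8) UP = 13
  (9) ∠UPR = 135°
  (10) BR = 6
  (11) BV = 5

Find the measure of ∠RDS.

Step 1: By the law of cosines on triangle DSR: DR² = 11² + 11² − 2·11·11·cos(30°) = 32.42, so DR ≈ 5.69.
Step 2: By the inverse law of cosines on triangle RDS: cos(∠RDS) = (5.69² + 11² − 11²) / (2·5.69·11) = 32.42/125.27 = 0.2588, so ∠RDS = 75°.

Therefore, the measure of angle ∠RDS = 75°.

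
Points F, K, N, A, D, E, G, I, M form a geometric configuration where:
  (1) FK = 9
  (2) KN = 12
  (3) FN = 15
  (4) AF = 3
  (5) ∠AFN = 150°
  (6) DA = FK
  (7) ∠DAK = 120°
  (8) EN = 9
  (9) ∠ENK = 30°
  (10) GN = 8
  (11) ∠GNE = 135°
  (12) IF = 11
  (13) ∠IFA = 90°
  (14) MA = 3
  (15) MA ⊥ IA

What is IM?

Step 1: By the law of cosines on triangle IFA: IA² = 11² + 3² − 2·11·3·cos(90°) = 130, so IA = √130.
Step 2: By the law of cosines on triangle IAM: IM² = √130² + 3² − 2·√130·3·cos(90°) = 139, so IM = √139.

Therefore, the length of IM = √139.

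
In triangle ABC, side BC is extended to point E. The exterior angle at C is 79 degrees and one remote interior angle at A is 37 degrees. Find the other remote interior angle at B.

By the exterior angle theorem: exterior angle = sum of remote interior angles.
79 = 37 + angle B
angle B = 79 - 37 = 42 degrees

42 degrees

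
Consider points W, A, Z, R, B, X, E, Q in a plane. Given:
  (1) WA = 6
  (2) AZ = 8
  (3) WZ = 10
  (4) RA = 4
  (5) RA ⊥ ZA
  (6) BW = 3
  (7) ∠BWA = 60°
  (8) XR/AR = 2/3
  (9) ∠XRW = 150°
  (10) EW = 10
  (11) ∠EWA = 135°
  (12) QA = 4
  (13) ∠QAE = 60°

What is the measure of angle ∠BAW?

Step 1: By the law of cosines on triangle AWB: AB² = 6² + 3² − 2·6·3·cos(60°) = 27, so AB = 3·√3.
Step 2: By the inverse law of cosines on triangle BAW: cos(∠BAW) = ((3·√3)² + 6² − 3²) / (2·3·√3·6) = 54/62.35 = 0.866, so ∠BAW = 30°.

Therefore, the measure of angle ∠BAW = 30°.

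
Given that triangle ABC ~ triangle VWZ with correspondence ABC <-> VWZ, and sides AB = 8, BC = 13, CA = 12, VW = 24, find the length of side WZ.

Since the triangles are similar, the ratio of corresponding sides is constant.
Scale factor k = VW / AB = 24 / 8 = 3
WZ = k * BC = 3 * 13 = 39

39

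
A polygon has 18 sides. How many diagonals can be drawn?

Each of the 18 vertices connects to 15 non-adjacent vertices via diagonals.
Total connections = 18 × 15 = 270, but each diagonal is counted twice.
Number of diagonals = 270 / 2 = 135.

135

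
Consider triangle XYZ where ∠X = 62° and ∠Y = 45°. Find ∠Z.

By the triangle angle sum property, the three interior angles of any triangle add up to 180°.
We know angle X = 62° and angle Y = 45°, so their sum is 107°.
Therefore angle Z = 180° - 107° = 73°.

73 degrees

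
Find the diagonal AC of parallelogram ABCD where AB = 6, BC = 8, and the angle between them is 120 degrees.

Law of cosines: d^2 = 6^2 + 8^2 - 2(6)(8)cos(120°) = 148, so d = 2*sqrt(37).

2*sqrt(37)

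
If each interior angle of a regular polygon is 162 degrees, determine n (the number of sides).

Each interior angle of a regular n-gon is (n - 2) * 180 / n.
Setting this equal to 162:
(n - 2) * 180 / n = 162
Each exterior angle = 180 - 162 = 18 degrees.
Since exterior angles sum to 360: n = 360 / 18 = 20.

20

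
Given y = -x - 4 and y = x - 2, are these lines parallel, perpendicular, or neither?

Slope of line 1: m1 = -1
Slope of line 2: m2 = 1
m1 * m2 = (-1) * (1) = -1 = -1, so the lines are perpendicular.

Perpendicular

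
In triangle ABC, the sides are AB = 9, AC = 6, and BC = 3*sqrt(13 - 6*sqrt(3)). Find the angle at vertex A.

By the inverse law of cosines: cos(A) = (AB² + AC² - BC²) / (2 × AB × AC)
cos(A) = (9² + 6² - (3*sqrt(13 - 6*sqrt(3)))²) / (2 × 9 × 6)
cos(A) = (81 + 36 - (117 - 54*sqrt(3))) / 108
cos(A) = sqrt(3)/2
A = arccos(sqrt(3)/2) = 30°

30°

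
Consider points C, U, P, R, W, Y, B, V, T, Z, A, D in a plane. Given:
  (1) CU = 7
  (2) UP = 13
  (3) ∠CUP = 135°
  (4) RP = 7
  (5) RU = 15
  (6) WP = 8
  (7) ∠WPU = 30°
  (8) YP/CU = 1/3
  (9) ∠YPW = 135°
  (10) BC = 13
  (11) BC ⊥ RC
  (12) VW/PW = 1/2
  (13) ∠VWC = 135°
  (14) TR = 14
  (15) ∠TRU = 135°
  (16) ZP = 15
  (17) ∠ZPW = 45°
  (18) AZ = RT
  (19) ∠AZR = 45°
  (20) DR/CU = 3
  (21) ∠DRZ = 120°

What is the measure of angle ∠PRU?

Step 1: By the inverse law of cosines on triangle PRU: cos(∠PRU) = (7² + 15² − 13²) / (2·7·15) = 105/210 = 0.5, so ∠PRU = 60°.

Therefore, the measure of angle ∠PRU = 60°.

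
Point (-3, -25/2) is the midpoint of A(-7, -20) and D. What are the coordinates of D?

Using the midpoint formula: M = ((x1 + x2)/2, (y1 + y2)/2)
We know M = (-3, -25/2) and A = (-7, -20)
For x: -3 = (-7 + x2)/2, so x2 = 2*-3 - -7 = 1
For y: -25/2 = (-20 + y2)/2, so y2 = 2*-25/2 - -20 = -5
D = (1, -5)

(1, -5)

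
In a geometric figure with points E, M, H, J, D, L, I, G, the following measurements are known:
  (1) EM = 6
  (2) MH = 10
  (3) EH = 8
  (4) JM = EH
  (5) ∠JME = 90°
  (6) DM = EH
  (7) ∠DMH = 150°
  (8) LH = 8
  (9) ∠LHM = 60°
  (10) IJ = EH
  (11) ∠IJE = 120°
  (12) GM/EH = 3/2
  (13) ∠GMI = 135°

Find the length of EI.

From the given relations: JM = EH = 8; IJ = EH = 8.
Step 1: By the law of cosines on triangle EMJ: EJ² = 6² + 8² − 2·6·8·cos(90°) = 100, so EJ = 10.
Step 2: By the law of cosines on triangle EJI: EI² = 10² + 8² − 2·10·8·cos(120°) = 244, so EI = 2·√61.

Therefore, the length of EI = 2·√61.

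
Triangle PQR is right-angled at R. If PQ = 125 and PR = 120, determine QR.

By the Pythagorean theorem: QR^2 = PQ^2 - PR^2
QR^2 = 125^2 - 120^2 = 15625 - 14400 = 1225
QR = sqrt(1225) = 35

35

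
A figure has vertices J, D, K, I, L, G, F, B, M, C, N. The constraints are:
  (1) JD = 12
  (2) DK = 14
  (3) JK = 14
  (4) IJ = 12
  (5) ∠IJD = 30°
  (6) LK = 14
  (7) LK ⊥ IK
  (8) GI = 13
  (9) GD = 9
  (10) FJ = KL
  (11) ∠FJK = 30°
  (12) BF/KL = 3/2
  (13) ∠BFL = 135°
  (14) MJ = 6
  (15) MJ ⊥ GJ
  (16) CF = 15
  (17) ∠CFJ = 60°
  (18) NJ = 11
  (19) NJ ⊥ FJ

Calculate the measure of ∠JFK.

From the given relations: FJ = KL = 14.
Step 1: By the law of cosines on triangle FJK: FK² = 14² + 14² − 2·14·14·cos(30°) = 52.52, so FK ≈ 7.25.
Step 2: By the inverse law of cosines on triangle JFK: cos(∠JFK) = (14² + 7.25² − 14²) / (2·14·7.25) = 52.52/202.91 = 0.2588, so ∠JFK = 75°.

Therefore, the measure of angle ∠JFK = 75°.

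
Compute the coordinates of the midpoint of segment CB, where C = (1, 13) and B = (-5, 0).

M = ((x₁ + x₂)/2, (y₁ + y₂)/2)
= ((1 + -5)/2, (13 + 0)/2)
= (-4/2, 13/2) = (-2, 13/2)

(-2, 13/2)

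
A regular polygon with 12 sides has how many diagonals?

Total line segments between 12 vertices = C(12,2) = 66.
Subtract the 12 sides: 66 - 12 = 54 diagonals.

54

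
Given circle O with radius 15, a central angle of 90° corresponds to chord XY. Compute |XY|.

Drop a perpendicular from the center to the chord, bisecting both the chord and the central angle.
Each half-chord = r sin(θ/2) = 15 sin(45°).
The full chord = 2 × 15 × sin(45°) = 15*sqrt(2).

15*sqrt(2)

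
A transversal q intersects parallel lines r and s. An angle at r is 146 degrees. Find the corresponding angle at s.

Corresponding angles formed by parallel lines and a transversal are equal.
The given angle is 146 degrees.
The corresponding angle = 146 degrees.

146 degrees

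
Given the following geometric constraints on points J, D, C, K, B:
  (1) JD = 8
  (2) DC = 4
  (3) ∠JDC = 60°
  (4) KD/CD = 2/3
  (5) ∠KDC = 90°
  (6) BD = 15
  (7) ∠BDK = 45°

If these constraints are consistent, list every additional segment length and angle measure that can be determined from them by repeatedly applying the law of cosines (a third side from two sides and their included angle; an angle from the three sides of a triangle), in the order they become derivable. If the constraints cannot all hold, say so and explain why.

The constraints are consistent. Derivable facts, in order:
After 1 step:
- CK = 4/3·√13
- JC = 4·√3
- KB ≈ 13.25
After 2 steps:
- ∠BKD = 126.82°
- ∠CJD = 30°
- ∠CKD = 56.31°
- ∠DBK = 8.18°
- ∠DCJ = 90°
- ∠DCK = 33.69°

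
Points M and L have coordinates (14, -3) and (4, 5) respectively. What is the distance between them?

d = sqrt((-10)^2 + (8)^2) = sqrt(164) = 2*sqrt(41)

2*sqrt(41)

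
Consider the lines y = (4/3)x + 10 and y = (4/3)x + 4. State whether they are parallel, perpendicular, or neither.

Slope of line 1: m1 = 4/3
Slope of line 2: m2 = 4/3
m1 = m2, so the lines are parallel.

Parallel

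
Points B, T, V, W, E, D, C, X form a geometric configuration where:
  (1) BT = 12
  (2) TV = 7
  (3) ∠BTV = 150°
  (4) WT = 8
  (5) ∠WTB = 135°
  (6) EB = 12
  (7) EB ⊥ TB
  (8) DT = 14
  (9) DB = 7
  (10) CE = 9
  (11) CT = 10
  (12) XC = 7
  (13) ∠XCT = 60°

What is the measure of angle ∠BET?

Step 1: By the law of cosines on triangle EBT: ET² = 12² + 12² − 2·12·12·cos(90°) = 288, so ET = 12·√2.
Step 2: By the inverse law of cosines on triangle BET: cos(∠BET) = (12² + (12·√2)² − 12²) / (2·12·12·√2) = 288/407.29 = 0.7071, so ∠BET = 45°.

Therefore, the measure of angle ∠BET = 45°.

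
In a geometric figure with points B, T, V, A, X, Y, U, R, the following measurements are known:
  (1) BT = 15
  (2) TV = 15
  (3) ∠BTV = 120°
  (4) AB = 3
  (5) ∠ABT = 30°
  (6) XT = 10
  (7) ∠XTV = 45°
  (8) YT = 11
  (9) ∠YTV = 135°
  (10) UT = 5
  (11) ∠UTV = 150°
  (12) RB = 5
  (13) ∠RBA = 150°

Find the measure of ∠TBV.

Step 1: By the law of cosines on triangle BTV: BV² = 15² + 15² − 2·15·15·cos(120°) = 675, so BV = 15·√3.
Step 2: By the inverse law of cosines on triangle TBV: cos(∠TBV) = (15² + (15·√3)² − 15²) / (2·15·15·√3) = 675/779.42 = 0.866, so ∠TBV = 30°.

Therefore, the measure of angle ∠TBV = 30°.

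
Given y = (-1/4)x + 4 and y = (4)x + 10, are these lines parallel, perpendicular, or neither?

Slope of line 1: m1 = -1/4
Slope of line 2: m2 = 4
m1 * m2 = -1, so perpendicular.

Perpendicular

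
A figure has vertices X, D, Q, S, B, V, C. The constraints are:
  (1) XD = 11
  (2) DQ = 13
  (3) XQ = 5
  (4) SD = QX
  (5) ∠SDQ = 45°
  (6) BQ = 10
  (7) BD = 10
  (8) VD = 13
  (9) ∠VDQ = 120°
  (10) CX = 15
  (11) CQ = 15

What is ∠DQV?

Step 1: By the law of cosines on triangle QDV: QV² = 13² + 13² − 2·13·13·cos(120°) = 507, so QV = 13·√3.
Step 2: By the inverse law of cosines on triangle DQV: cos(∠DQV) = (13² + (13·√3)² − 13²) / (2·13·13·√3) = 507/585.43 = 0.866, so ∠DQV = 30°.

Therefore, the measure of angle ∠DQV = 30°.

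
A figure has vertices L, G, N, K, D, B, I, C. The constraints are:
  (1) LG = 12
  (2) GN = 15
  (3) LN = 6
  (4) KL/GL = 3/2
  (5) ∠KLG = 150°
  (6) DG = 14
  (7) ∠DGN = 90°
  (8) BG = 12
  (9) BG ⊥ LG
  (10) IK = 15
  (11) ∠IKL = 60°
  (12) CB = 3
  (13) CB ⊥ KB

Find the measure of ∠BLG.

Step 1: By the law of cosines on triangle LGB: LB² = 12² + 12² − 2·12·12·cos(90°) = 288, so LB = 12·√2.
Step 2: By the inverse law of cosines on triangle BLG: cos(∠BLG) = ((12·√2)² + 12² − 12²) / (2·12·√2·12) = 288/407.29 = 0.7071, so ∠BLG = 45°.

Therefore, the measure of angle ∠BLG = 45°.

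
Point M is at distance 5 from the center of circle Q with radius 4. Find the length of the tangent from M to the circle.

Let T be the point of tangency. Then QT ⊥ MT (radius ⊥ tangent).
In right triangle QTM: QM² = QT² + MT²
5² = 4² + MT²
MT² = 9, MT = 3

3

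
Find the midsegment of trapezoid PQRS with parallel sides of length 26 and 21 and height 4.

midsegment = (26 + 21) / 2 = 47 / 2 = 47/2

47/2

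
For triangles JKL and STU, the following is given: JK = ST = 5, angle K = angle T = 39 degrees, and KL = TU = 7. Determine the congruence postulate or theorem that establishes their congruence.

Consider the given information: JK = ST = 5, angle K = angle T = 39 degrees, and KL = TU = 7
This is not ASA or HL: ASA requires two angles and the side between them. HL only applies to right triangles with matching hypotenuse and leg.
The correct criterion is SAS. Two pairs of corresponding sides and the included angle are equal (Side-Angle-Side).

SAS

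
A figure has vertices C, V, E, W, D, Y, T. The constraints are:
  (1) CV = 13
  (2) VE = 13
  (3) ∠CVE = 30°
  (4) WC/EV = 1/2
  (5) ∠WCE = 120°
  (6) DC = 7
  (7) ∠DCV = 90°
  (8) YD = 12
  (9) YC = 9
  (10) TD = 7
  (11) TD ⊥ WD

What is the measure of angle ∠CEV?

Step 1: By the law of cosines on triangle EVC: EC² = 13² + 13² − 2·13·13·cos(30°) = 45.28, so EC ≈ 6.73.
Step 2: By the inverse law of cosines on triangle CEV: cos(∠CEV) = (6.73² + 13² − 13²) / (2·6.73·13) = 45.28/174.96 = 0.2588, so ∠CEV = 75°.

Therefore, the measure of angle ∠CEV = 75°.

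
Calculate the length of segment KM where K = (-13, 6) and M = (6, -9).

d = sqrt((19)^2 + (-15)^2) = sqrt(586)

sqrt(586)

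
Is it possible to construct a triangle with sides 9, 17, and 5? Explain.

Check the triangle inequality: 9 + 5 = 14 ≤ 17.
Since the sum of two sides does not exceed the third, no triangle can be formed.

No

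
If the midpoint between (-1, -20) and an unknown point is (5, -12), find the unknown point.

Using the midpoint formula: M = ((x1 + x2)/2, (y1 + y2)/2)
We know M = (5, -12) and D = (-1, -20)
For x: 5 = (-1 + x2)/2, so x2 = 2*5 - -1 = 11
For y: -12 = (-20 + y2)/2, so y2 = 2*-12 - -20 = -4
C = (11, -4)

(11, -4)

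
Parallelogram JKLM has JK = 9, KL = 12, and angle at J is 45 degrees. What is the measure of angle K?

Consecutive angles are supplementary: angle K = 180 - 45 = 135 degrees.

135 degrees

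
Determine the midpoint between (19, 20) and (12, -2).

The midpoint is the average of the coordinates:
x: (19 + 12)/2 = 31/2
y: (20 + -2)/2 = 9
Midpoint = (31/2, 9)

(31/2, 9)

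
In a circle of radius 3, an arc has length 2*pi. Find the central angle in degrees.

θ = 360 × 2*pi / (2π × 3) = 120° (rearranging arc length formula).

120°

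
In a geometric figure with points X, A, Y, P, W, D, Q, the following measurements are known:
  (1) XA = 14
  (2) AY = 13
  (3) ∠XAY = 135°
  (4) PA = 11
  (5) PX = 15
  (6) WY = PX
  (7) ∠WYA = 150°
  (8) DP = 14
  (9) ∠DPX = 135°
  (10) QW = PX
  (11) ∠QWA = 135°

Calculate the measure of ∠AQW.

From the given relations: WY = PX = 15; QW = PX = 15.
Step 1: By the law of cosines on triangle AYW: AW² = 13² + 15² − 2·13·15·cos(150°) = 731.75, so AW ≈ 27.05.
Step 2: By the law of cosines on triangle QWA: QA² = 15² + 27.05² − 2·15·27.05·cos(135°) = 1530.59, so QA ≈ 39.12.
Step 3: By the inverse law of cosines on triangle AQW: cos(∠AQW) = (39.12² + 15² − 27.05²) / (2·39.12·15) = 1023.84/1173.68 = 0.8723, so ∠AQW = 29.27°.

Therefore, the measure of angle ∠AQW = 29.27°.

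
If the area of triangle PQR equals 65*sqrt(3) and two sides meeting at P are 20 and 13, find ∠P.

sin(C) = 2 * 65*sqrt(3) / (20 * 13) = sqrt(3)/2, so C = arcsin(sqrt(3)/2) = 60°.
Since sin(180° - C) = sin(C), the obtuse angle 120° gives the same area, so C = 60° or C = 120°.

60° or 120°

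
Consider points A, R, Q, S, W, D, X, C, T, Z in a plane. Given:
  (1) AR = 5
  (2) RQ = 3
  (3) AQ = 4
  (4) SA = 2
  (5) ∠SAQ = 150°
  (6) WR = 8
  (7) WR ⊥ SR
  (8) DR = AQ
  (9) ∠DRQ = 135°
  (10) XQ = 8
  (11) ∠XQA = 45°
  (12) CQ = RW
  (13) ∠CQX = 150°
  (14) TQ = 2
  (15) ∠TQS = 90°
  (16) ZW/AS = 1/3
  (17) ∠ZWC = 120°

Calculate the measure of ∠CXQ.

From the given relations: CQ = RW = 8.
Step 1: By the law of cosines on triangle XQC: XC² = 8² + 8² − 2·8·8·cos(150°) = 238.85, so XC ≈ 15.45.
Step 2: By the inverse law of cosines on triangle CXQ: cos(∠CXQ) = (15.45² + 8² − 8²) / (2·15.45·8) = 238.85/247.28 = 0.9659, so ∠CXQ = 15°.

Therefore, the measure of angle ∠CXQ = 15°.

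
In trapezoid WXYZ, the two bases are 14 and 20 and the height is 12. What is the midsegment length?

midsegment = (14 + 20) / 2 = 34 / 2 = 17

17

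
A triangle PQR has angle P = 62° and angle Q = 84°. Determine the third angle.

Let angle R = x. Then 62 + 84 + x = 180.
x = 180 - 146 = 34 degrees.

34 degrees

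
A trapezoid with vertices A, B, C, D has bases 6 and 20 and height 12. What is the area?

Area = (6 + 20) * 12 / 2 = 312 / 2 = 156

156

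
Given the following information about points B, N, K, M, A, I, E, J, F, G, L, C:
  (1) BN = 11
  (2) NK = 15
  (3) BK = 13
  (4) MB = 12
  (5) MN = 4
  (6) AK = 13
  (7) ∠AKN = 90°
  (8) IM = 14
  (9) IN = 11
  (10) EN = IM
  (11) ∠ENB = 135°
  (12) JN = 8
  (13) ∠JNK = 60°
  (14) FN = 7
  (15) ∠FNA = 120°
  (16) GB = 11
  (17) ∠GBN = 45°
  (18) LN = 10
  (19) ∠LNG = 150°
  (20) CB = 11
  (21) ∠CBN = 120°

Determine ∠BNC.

Step 1: By the law of cosines on triangle NBC: NC² = 11² + 11² − 2·11·11·cos(120°) = 363, so NC = 11·√3.
Step 2: By the inverse law of cosines on triangle BNC: cos(∠BNC) = (11² + (11·√3)² − 11²) / (2·11·11·√3) = 363/419.16 = 0.866, so ∠BNC = 30°.

Therefore, the measure of angle ∠BNC = 30°.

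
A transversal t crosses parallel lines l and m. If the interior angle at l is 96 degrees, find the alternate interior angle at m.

Alternate interior angles are equal: 96 degrees.

96 degrees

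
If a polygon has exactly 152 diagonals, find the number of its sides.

Using d = n(n - 3)/2, we solve 152 = n(n - 3)/2.
So n(n - 3) = 304.
Testing n = 19: 19 * 16 = 304 = 304. Correct.
The polygon has 19 sides.

19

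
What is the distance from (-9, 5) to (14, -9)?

d = sqrt((23)^2 + (-14)^2) = sqrt(725) = 5*sqrt(29)

5*sqrt(29)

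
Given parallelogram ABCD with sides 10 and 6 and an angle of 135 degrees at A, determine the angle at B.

Opposite sides of a parallelogram are parallel, so consecutive angles form co-interior angles on a transversal.
Co-interior angles sum to 180°, giving angle B = 180 - 135 = 45 degrees.

45 degrees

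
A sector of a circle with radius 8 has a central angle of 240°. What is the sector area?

Sector area = πr² × θ/360
= π × 8² × 2/3
= π × 64 × 2/3
= 128*pi/3

128*pi/3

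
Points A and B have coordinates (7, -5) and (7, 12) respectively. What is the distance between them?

d = sqrt((0)^2 + (17)^2) = sqrt(289) = 17

17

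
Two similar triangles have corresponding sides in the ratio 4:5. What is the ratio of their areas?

The ratio of areas of similar triangles equals the square of the side ratio.
Side ratio = 4:5
Area ratio = (4/5)^2 = 16/25 = 16:25

16:25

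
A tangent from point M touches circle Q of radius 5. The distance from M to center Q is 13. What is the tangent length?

Let T be the point of tangency. Then QT ⊥ MT (radius ⊥ tangent).
In right triangle QTM: QM² = QT² + MT²
13² = 5² + MT²
MT² = 144, MT = 12

12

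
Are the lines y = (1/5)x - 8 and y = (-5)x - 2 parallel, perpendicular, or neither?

Slope of line 1: m1 = 1/5
Slope of line 2: m2 = -5
m1 * m2 = -1, so perpendicular.

Perpendicular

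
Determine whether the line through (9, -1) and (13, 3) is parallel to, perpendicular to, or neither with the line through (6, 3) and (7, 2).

Slope of line 1: m1 = (3 - -1)/(13 - 9) = 4/4 = 1
Slope of line 2: m2 = (2 - 3)/(7 - 6) = -1/1 = -1
m1 * m2 = (1) * (-1) = -1 = -1, so the lines are perpendicular.

Perpendicular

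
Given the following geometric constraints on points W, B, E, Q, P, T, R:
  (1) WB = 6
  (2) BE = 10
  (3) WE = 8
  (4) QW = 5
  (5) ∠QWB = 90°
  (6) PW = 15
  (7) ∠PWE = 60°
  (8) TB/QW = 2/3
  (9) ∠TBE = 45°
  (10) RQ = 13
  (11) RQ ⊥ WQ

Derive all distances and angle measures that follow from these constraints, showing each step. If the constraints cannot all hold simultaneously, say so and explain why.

The constraints are consistent.

From the given relations:
  TB = 2/3·QW = 2/3·5 ≈ 3.33

Step 1: From WQ = 5, QR = 13, and ∠WQR = 90°, by the law of cosines:
  WR² = WQ² + QR² - 2·WQ·QR·cos(90°) = 25 + 169 - 0 = 194
  WR = √194

Step 2: From BW = 6, WQ = 5, and ∠BWQ = 90°, by the law of cosines:
  BQ² = BW² + WQ² - 2·BW·WQ·cos(90°) = 36 + 25 - 0 = 61
  BQ = √61

Step 3: From EW = 8, WP = 15, and ∠EWP = 60°, by the law of cosines:
  EP² = EW² + WP² - 2·EW·WP·cos(60°) = 64 + 225 - 120 = 169
  EP = 13

Step 4: From EB = 10, BT = 3.33, and ∠EBT = 45°, by the law of cosines:
  ET² = EB² + BT² - 2·EB·BT·cos(45°) = 100 + 11.11 - 47.14 = 63.97
  ET ≈ 8

Step 5: From WB = 6, WE = 8, BE = 10, by the inverse law of cosines:
  cos(∠BWE) = (WB² + WE² - BE²) / (2·WB·WE)
  ∠BWE = 90°

Step 6: From BE = 10, BW = 6, EW = 8, by the inverse law of cosines:
  cos(∠EBW) = (BE² + BW² - EW²) / (2·BE·BW)
  ∠EBW = 53.13°

Step 7: From EB = 10, EW = 8, BW = 6, by the inverse law of cosines:
  cos(∠BEW) = (EB² + EW² - BW²) / (2·EB·EW)
  ∠BEW = 36.87°

Step 8: From WQ = 5, WR = √194, QR = 13, by the inverse law of cosines:
  cos(∠QWR) = (WQ² + WR² - QR²) / (2·WQ·WR)
  ∠QWR = 68.96°

Step 9: From BQ = √61, BW = 6, QW = 5, by the inverse law of cosines:
  cos(∠QBW) = (BQ² + BW² - QW²) / (2·BQ·BW)
  ∠QBW = 39.81°

Step 10: From EB = 10, ET = 8, BT = 3.33, by the inverse law of cosines:
  cos(∠BET) = (EB² + ET² - BT²) / (2·EB·ET)
  ∠BET = 17.14°

Step 11: From EP = 13, EW = 8, PW = 15, by the inverse law of cosines:
  cos(∠PEW) = (EP² + EW² - PW²) / (2·EP·EW)
  ∠PEW = 87.8°

Step 12: From QB = √61, QW = 5, BW = 6, by the inverse law of cosines:
  cos(∠BQW) = (QB² + QW² - BW²) / (2·QB·QW)
  ∠BQW = 50.19°

Step 13: From PE = 13, PW = 15, EW = 8, by the inverse law of cosines:
  cos(∠EPW) = (PE² + PW² - EW²) / (2·PE·PW)
  ∠EPW = 32.2°

Step 14: From TB = 3.33, TE = 8, BE = 10, by the inverse law of cosines:
  cos(∠BTE) = (TB² + TE² - BE²) / (2·TB·TE)
  ∠BTE = 117.86°

Step 15: From RQ = 13, RW = √194, QW = 5, by the inverse law of cosines:
  cos(∠QRW) = (RQ² + RW² - QW²) / (2·RQ·RW)
  ∠QRW = 21.04°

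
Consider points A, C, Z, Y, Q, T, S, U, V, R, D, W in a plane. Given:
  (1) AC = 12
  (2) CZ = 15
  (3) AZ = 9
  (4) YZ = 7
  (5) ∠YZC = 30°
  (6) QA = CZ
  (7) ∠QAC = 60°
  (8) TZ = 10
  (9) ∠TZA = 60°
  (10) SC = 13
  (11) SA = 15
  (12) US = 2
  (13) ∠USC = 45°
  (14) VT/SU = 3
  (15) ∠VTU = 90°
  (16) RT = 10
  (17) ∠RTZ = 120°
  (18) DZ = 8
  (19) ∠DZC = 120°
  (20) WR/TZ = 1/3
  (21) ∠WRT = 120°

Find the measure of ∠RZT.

Step 1: By the law of cosines on triangle ZTR: ZR² = 10² + 10² − 2·10·10·cos(120°) = 300, so ZR = 10·√3.
Step 2: By the inverse law of cosines on triangle RZT: cos(∠RZT) = ((10·√3)² + 10² − 10²) / (2·10·√3·10) = 300/346.41 = 0.866, so ∠RZT = 30°.

Therefore, the measure of angle ∠RZT = 30°.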